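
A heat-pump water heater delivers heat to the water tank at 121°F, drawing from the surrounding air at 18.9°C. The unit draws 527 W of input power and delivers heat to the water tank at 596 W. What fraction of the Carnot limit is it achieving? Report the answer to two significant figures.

COP_actual = Q̇_H/Ẇ = 596.0/527.0 = 1.131.
In absolute terms T_C = 292.05 K and T_H = 322.59 K, so ΔT = 30.54 K.
COP_Carnot = T_H/ΔT = 322.59/30.54 = 10.56.
η_II = COP_actual/COP_Carnot = 1.131/10.56 = 0.1071.

0.11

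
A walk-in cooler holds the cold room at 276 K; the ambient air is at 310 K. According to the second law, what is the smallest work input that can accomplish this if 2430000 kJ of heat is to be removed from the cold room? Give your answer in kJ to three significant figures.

The reservoir spacing is ΔT = 310 − 276 = 34.00 K.
The reversible limit is COP_R = T_C/ΔT = 8.118, so W_min = Q_C/COP = Q_C·ΔT/T_C.
W_min = 2430000 × 34.00/276.00 = 299300 kJ.

299000 kJ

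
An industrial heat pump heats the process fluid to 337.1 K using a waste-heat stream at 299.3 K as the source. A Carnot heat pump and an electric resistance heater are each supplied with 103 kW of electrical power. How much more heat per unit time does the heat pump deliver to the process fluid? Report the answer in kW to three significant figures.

The reservoir spacing is ΔT = 337.1 − 299.3 = 37.80 K.
COP_Carnot = T_H/ΔT = 337.10/37.80 = 8.918.
The heat pump delivers Q̇_H = COP × Ẇ = 918.6 kW; the resistance heater delivers Ẇ = 103.0 kW.
Extra = (COP − 1)·Ẇ = 815.6 kW.

816 kW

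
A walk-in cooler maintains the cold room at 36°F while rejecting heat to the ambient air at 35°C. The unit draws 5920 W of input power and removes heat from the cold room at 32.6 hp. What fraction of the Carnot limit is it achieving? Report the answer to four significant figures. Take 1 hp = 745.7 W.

0.4888

Converting, Q̇_C = 32.60 hp = 24310 W, so COP_actual = Q̇_C/Ẇ = 24310/5920 = 4.106.
In absolute terms T_C = 275.37 K and T_H = 308.15 K, so ΔT = 32.78 K.
COP_Carnot = T_C/ΔT = 275.37/32.78 = 8.401.
η_II = COP_actual/COP_Carnot = 4.106/8.401 = 0.4888.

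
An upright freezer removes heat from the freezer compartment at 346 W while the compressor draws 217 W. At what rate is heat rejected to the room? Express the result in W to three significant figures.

For a cyclic device the first law requires Q̇_H = Q̇_C + Ẇ.
Q̇_H = Q̇_C + Ẇ = 563.0 W.

563 W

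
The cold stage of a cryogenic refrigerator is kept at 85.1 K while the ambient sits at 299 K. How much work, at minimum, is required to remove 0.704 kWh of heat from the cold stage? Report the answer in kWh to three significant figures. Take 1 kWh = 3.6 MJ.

The reservoir spacing is ΔT = 299 − 85.1 = 213.9 K.
The reversible limit is COP_R = T_C/ΔT = 0.3978, so W_min = Q_C/COP = Q_C·ΔT/T_C.
W_min = 0.7040 × 213.9/85.10 = 1.770 kWh.

1.77 kWh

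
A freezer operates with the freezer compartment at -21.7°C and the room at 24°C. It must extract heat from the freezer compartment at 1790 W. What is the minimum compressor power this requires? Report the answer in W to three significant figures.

In absolute terms T_C = 251.45 K and T_H = 297.15 K, so ΔT = 45.70 K.
COP_Carnot = T_C/ΔT = 251.45/45.70 = 5.502.
Ẇ_min = Q̇/COP_Carnot = 1790/5.502 = 325.3 W.

325 W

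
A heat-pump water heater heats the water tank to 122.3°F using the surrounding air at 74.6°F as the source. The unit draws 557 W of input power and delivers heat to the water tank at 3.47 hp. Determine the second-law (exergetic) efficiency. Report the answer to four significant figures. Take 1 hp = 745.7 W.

Converting, Q̇_H = 3.470 hp = 2588 W, so COP_actual = Q̇_H/Ẇ = 2588/557.0 = 4.646.
In absolute terms T_C = 296.82 K and T_H = 323.32 K, so ΔT = 26.50 K.
COP_Carnot = T_H/ΔT = 323.32/26.50 = 12.20.
η_II = COP_actual/COP_Carnot = 4.646/12.20 = 0.3808.

0.3808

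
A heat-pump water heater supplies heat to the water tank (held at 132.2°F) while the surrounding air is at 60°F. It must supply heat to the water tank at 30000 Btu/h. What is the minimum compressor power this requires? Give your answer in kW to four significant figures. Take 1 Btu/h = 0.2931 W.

1.073 kW

In absolute terms T_C = 288.71 K and T_H = 328.82 K, so ΔT = 40.11 K.
COP_Carnot = T_H/ΔT = 328.82/40.11 = 8.198.
Ẇ_min = Q̇/COP_Carnot = 30000/8.198 = 3660 Btu/h = 1.073 kW.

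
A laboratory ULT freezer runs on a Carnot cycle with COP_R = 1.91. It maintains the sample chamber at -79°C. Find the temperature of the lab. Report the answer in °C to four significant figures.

22.65 °C

COP_R = T_C/(T_H − T_C) gives T_H − T_C = T_C/COP.
With T_C = 194.15 K, T_H = 194.15 × (1 + 1/1.91) = 295.80 K.
Converting, 295.80 K = 22.65°C.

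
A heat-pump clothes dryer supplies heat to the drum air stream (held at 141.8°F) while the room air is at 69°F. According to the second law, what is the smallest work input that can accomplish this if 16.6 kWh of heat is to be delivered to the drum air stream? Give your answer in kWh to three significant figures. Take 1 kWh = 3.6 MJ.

In absolute terms T_C = 293.71 K and T_H = 334.15 K, so ΔT = 40.44 K.
The reversible limit is COP_HP = T_H/ΔT = 8.262, so W_min = Q_H/COP = Q_H·ΔT/T_H.
W_min = 16.60 × 40.44/334.15 = 2.009 kWh.

2.01 kWh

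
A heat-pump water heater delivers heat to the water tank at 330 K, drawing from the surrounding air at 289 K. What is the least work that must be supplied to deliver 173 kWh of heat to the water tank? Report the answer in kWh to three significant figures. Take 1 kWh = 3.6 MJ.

21.5 kWh

The reservoir spacing is ΔT = 330 − 289 = 41.00 K.
The reversible limit is COP_HP = T_H/ΔT = 8.049, so W_min = Q_H/COP = Q_H·ΔT/T_H.
W_min = 173.0 × 41.00/330.00 = 21.49 kWh.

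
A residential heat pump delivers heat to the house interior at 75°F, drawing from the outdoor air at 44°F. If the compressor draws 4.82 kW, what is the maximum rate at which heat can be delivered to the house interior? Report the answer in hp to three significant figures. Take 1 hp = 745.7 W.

In absolute terms T_C = 279.82 K and T_H = 297.04 K, so ΔT = 17.22 K.
COP_Carnot = T_H/ΔT = 297.04/17.22 = 17.25.
Q̇_max = COP_Carnot × Ẇ = 17.25 × 4.820 kW = 83.13 kW = 111.5 hp.

111 hp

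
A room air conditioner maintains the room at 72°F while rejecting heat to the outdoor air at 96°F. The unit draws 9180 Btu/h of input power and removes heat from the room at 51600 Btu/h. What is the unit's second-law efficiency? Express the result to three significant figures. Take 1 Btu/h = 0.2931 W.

0.254

COP_actual = Q̇_C/Ẇ = 51600/9180 = 5.621.
In absolute terms T_C = 295.37 K and T_H = 308.71 K, so ΔT = 13.33 K.
COP_Carnot = T_C/ΔT = 295.37/13.33 = 22.15.
η_II = COP_actual/COP_Carnot = 5.621/22.15 = 0.2537.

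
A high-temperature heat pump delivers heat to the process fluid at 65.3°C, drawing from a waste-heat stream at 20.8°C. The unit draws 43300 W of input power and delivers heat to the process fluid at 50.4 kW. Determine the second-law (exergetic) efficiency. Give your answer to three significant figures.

0.153

Converting, Q̇_H = 50.40 kW = 50400 W, so COP_actual = Q̇_H/Ẇ = 50400/43300 = 1.164.
In absolute terms T_C = 293.95 K and T_H = 338.45 K, so ΔT = 44.50 K.
COP_Carnot = T_H/ΔT = 338.45/44.50 = 7.606.
η_II = COP_actual/COP_Carnot = 1.164/7.606 = 0.1530.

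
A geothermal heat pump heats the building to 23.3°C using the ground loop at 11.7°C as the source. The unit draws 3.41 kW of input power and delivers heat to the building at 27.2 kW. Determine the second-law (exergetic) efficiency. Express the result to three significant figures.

COP_actual = Q̇_H/Ẇ = 27.20/3.410 = 7.977.
In absolute terms T_C = 284.85 K and T_H = 296.45 K, so ΔT = 11.60 K.
COP_Carnot = T_H/ΔT = 296.45/11.60 = 25.56.
η_II = COP_actual/COP_Carnot = 7.977/25.56 = 0.3121.

0.312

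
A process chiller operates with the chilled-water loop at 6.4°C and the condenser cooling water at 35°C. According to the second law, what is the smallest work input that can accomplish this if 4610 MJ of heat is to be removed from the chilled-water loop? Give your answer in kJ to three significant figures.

In absolute terms T_C = 279.55 K and T_H = 308.15 K, so ΔT = 28.60 K.
The reversible limit is COP_R = T_C/ΔT = 9.774, so W_min = Q_C/COP = Q_C·ΔT/T_C.
W_min = 4610 × 28.60/279.55 = 471.6 MJ = 471600 kJ.

472000 kJ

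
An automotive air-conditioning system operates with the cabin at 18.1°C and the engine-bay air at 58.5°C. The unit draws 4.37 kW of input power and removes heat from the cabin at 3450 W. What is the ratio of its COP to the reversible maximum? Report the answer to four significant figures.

0.1095

Converting, Q̇_C = 3450 W = 3.450 kW, so COP_actual = Q̇_C/Ẇ = 3.450/4.370 = 0.7895.
In absolute terms T_C = 291.25 K and T_H = 331.65 K, so ΔT = 40.40 K.
COP_Carnot = T_C/ΔT = 291.25/40.40 = 7.209.
η_II = COP_actual/COP_Carnot = 0.7895/7.209 = 0.1095.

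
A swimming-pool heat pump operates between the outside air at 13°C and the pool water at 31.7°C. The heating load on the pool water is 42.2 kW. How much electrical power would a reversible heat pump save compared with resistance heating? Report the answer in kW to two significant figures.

40 kW

In absolute terms T_C = 286.15 K and T_H = 304.85 K, so ΔT = 18.70 K.
COP_Carnot = T_H/ΔT = 304.85/18.70 = 16.30.
Resistance heating needs Ẇ_res = Q̇_H = 42.20 kW; the reversible heat pump needs only Ẇ_hp = Q̇_H/COP = 2.589 kW.
Saving = 42.20 − 2.589 = 39.61 kW.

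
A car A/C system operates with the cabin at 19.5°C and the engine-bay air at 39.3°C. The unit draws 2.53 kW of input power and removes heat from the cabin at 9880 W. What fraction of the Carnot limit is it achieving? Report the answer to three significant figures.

Converting, Q̇_C = 9880 W = 9.880 kW, so COP_actual = Q̇_C/Ẇ = 9.880/2.530 = 3.905.
In absolute terms T_C = 292.65 K and T_H = 312.45 K, so ΔT = 19.80 K.
COP_Carnot = T_C/ΔT = 292.65/19.80 = 14.78.
η_II = COP_actual/COP_Carnot = 3.905/14.78 = 0.2642.

0.264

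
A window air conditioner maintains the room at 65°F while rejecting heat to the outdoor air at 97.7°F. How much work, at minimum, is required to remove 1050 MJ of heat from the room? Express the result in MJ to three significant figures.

In absolute terms T_C = 291.48 K and T_H = 309.65 K, so ΔT = 18.17 K.
The reversible limit is COP_R = T_C/ΔT = 16.04, so W_min = Q_C/COP = Q_C·ΔT/T_C.
W_min = 1050 × 18.17/291.48 = 65.44 MJ.

65.4 MJ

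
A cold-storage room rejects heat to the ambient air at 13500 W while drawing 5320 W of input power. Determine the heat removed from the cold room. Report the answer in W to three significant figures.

For a cyclic device the first law requires Q̇_H = Q̇_C + Ẇ.
Q̇_C = Q̇_H − Ẇ = 8180 W.

8180 W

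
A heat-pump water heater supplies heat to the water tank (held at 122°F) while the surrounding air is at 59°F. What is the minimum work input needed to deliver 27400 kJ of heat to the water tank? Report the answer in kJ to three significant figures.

In absolute terms T_C = 288.15 K and T_H = 323.15 K, so ΔT = 35.00 K.
The reversible limit is COP_HP = T_H/ΔT = 9.233, so W_min = Q_H/COP = Q_H·ΔT/T_H.
W_min = 27400 × 35.00/323.15 = 2968 kJ.

2970 kJ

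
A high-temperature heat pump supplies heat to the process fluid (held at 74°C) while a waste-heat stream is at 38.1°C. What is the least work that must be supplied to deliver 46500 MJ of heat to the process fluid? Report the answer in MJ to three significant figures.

4810 MJ

In absolute terms T_C = 311.25 K and T_H = 347.15 K, so ΔT = 35.90 K.
The reversible limit is COP_HP = T_H/ΔT = 9.670, so W_min = Q_H/COP = Q_H·ΔT/T_H.
W_min = 46500 × 35.90/347.15 = 4809 MJ.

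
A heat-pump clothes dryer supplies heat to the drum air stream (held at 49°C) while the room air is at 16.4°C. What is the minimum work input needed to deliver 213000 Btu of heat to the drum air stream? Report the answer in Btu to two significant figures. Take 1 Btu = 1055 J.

In absolute terms T_C = 289.55 K and T_H = 322.15 K, so ΔT = 32.60 K.
The reversible limit is COP_HP = T_H/ΔT = 9.882, so W_min = Q_H/COP = Q_H·ΔT/T_H.
W_min = 213000 × 32.60/322.15 = 21550 Btu.

22000 Btu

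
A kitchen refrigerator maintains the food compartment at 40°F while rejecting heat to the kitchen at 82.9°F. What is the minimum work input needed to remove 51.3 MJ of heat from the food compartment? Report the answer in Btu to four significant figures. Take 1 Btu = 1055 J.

In absolute terms T_C = 277.59 K and T_H = 301.43 K, so ΔT = 23.83 K.
The reversible limit is COP_R = T_C/ΔT = 11.65, so W_min = Q_C/COP = Q_C·ΔT/T_C.
W_min = 51.30 × 23.83/277.59 = 4.404 MJ = 4175 Btu.

4175 Btu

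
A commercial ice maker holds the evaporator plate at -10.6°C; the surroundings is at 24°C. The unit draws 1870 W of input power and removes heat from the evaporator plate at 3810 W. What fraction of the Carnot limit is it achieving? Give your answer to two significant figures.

COP_actual = Q̇_C/Ẇ = 3810/1870 = 2.037.
In absolute terms T_C = 262.55 K and T_H = 297.15 K, so ΔT = 34.60 K.
COP_Carnot = T_C/ΔT = 262.55/34.60 = 7.588.
η_II = COP_actual/COP_Carnot = 2.037/7.588 = 0.2685.

0.27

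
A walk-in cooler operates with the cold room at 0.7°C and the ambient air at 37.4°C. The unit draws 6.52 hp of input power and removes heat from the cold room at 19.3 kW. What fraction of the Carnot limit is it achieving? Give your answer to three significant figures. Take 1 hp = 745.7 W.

0.532

Converting, Q̇_C = 19.30 kW = 25.88 hp, so COP_actual = Q̇_C/Ẇ = 25.88/6.520 = 3.970.
In absolute terms T_C = 273.85 K and T_H = 310.55 K, so ΔT = 36.70 K.
COP_Carnot = T_C/ΔT = 273.85/36.70 = 7.462.
η_II = COP_actual/COP_Carnot = 3.970/7.462 = 0.5320.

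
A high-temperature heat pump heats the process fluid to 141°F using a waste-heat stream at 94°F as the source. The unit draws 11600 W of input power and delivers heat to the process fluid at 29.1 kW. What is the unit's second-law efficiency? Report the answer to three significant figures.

Converting, Q̇_H = 29.10 kW = 29100 W, so COP_actual = Q̇_H/Ẇ = 29100/11600 = 2.509.
In absolute terms T_C = 307.59 K and T_H = 333.71 K, so ΔT = 26.11 K.
COP_Carnot = T_H/ΔT = 333.71/26.11 = 12.78.
η_II = COP_actual/COP_Carnot = 2.509/12.78 = 0.1963.

0.196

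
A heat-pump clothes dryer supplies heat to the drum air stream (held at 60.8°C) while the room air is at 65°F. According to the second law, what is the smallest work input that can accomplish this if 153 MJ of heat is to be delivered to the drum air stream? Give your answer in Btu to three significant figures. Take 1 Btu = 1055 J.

In absolute terms T_C = 291.48 K and T_H = 333.95 K, so ΔT = 42.47 K.
The reversible limit is COP_HP = T_H/ΔT = 7.864, so W_min = Q_H/COP = Q_H·ΔT/T_H.
W_min = 153.0 × 42.47/333.95 = 19.46 MJ = 18440 Btu.

18400 Btu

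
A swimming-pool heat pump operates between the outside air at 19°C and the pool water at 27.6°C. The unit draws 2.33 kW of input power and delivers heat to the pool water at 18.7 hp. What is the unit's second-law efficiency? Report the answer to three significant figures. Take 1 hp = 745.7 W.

Converting, Q̇_H = 18.70 hp = 13.94 kW, so COP_actual = Q̇_H/Ẇ = 13.94/2.330 = 5.985.
In absolute terms T_C = 292.15 K and T_H = 300.75 K, so ΔT = 8.600 K.
COP_Carnot = T_H/ΔT = 300.75/8.600 = 34.97.
η_II = COP_actual/COP_Carnot = 5.985/34.97 = 0.1711.

0.171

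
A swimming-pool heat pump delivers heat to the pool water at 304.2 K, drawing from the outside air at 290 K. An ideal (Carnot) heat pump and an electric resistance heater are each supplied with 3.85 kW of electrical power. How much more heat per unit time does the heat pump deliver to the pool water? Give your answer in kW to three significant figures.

The reservoir spacing is ΔT = 304.2 − 290 = 14.20 K.
COP_Carnot = T_H/ΔT = 304.20/14.20 = 21.42.
The heat pump delivers Q̇_H = COP × Ẇ = 82.48 kW; the resistance heater delivers Ẇ = 3.850 kW.
Extra = (COP − 1)·Ẇ = 78.63 kW.

78.6 kW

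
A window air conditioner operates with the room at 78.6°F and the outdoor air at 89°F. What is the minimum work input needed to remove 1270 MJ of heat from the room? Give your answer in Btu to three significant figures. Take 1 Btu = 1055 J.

In absolute terms T_C = 299.04 K and T_H = 304.82 K, so ΔT = 5.778 K.
The reversible limit is COP_R = T_C/ΔT = 51.76, so W_min = Q_C/COP = Q_C·ΔT/T_C.
W_min = 1270 × 5.778/299.04 = 24.54 MJ = 23260 Btu.

23300 Btu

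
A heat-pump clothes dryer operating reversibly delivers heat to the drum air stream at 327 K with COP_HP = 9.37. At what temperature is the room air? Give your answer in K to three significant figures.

COP_HP = T_H/(T_H − T_C) gives T_H − T_C = T_H/COP.
With T_H = 327.00 K, T_C = 327.00 × (1 − 1/9.37) = 292.10 K.

292 K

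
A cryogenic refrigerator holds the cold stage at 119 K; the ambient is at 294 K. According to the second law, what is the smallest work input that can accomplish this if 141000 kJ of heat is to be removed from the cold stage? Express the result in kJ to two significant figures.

The reservoir spacing is ΔT = 294 − 119 = 175.0 K.
The reversible limit is COP_R = T_C/ΔT = 0.6800, so W_min = Q_C/COP = Q_C·ΔT/T_C.
W_min = 141000 × 175.0/119.00 = 207400 kJ.

210000 kJ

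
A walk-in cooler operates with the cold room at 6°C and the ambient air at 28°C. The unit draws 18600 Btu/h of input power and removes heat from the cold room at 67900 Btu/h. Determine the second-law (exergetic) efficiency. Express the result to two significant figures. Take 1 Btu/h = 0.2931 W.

0.29

COP_actual = Q̇_C/Ẇ = 67900/18600 = 3.651.
In absolute terms T_C = 279.15 K and T_H = 301.15 K, so ΔT = 22.00 K.
COP_Carnot = T_C/ΔT = 279.15/22.00 = 12.69.
η_II = COP_actual/COP_Carnot = 3.651/12.69 = 0.2877.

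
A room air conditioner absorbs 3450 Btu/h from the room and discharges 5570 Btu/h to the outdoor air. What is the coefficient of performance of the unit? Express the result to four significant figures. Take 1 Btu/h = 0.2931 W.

The first law gives Q̇_H = Q̇_C + Ẇ, so the three rates are Q̇_C = 3450, Q̇_H = 5570, Ẇ = 2120 Btu/h.
COP_R = Q̇_C/Ẇ = 3450/2120 = 1.627.

1.627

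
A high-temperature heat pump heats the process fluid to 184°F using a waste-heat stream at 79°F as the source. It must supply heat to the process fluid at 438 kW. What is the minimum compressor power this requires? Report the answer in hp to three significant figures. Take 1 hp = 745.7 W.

In absolute terms T_C = 299.26 K and T_H = 357.59 K, so ΔT = 58.33 K.
COP_Carnot = T_H/ΔT = 357.59/58.33 = 6.130.
Ẇ_min = Q̇/COP_Carnot = 438.0/6.130 = 71.45 kW = 95.82 hp.

95.8 hp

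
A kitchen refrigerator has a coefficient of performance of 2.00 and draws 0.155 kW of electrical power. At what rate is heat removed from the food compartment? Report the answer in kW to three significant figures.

0.310 kW

Q̇_C = COP × Ẇ = 2.00 × 0.1550 = 0.3100 kW.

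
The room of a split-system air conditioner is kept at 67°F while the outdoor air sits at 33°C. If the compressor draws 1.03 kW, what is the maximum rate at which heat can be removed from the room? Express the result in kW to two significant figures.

In absolute terms T_C = 292.59 K and T_H = 306.15 K, so ΔT = 13.56 K.
COP_Carnot = T_C/ΔT = 292.59/13.56 = 21.58.
Q̇_max = COP_Carnot × Ẇ = 21.58 × 1.030 kW = 22.23 kW.

22 kW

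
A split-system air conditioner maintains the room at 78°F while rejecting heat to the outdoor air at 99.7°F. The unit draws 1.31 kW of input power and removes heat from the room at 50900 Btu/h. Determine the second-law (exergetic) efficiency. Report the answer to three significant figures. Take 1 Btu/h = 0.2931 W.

0.460

Converting, Q̇_C = 50900 Btu/h = 14.92 kW, so COP_actual = Q̇_C/Ẇ = 14.92/1.310 = 11.39.
In absolute terms T_C = 298.71 K and T_H = 310.76 K, so ΔT = 12.06 K.
COP_Carnot = T_C/ΔT = 298.71/12.06 = 24.78.
η_II = COP_actual/COP_Carnot = 11.39/24.78 = 0.4596.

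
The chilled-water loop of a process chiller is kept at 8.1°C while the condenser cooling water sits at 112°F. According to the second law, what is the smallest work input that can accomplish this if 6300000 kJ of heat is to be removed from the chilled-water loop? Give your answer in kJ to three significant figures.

In absolute terms T_C = 281.25 K and T_H = 317.59 K, so ΔT = 36.34 K.
The reversible limit is COP_R = T_C/ΔT = 7.738, so W_min = Q_C/COP = Q_C·ΔT/T_C.
W_min = 6300000 × 36.34/281.25 = 814100 kJ.

814000 kJ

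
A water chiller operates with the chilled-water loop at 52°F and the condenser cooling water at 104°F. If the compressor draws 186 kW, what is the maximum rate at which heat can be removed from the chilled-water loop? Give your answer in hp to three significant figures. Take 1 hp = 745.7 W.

In absolute terms T_C = 284.26 K and T_H = 313.15 K, so ΔT = 28.89 K.
COP_Carnot = T_C/ΔT = 284.26/28.89 = 9.840.
Q̇_max = COP_Carnot × Ẇ = 9.840 × 186.0 kW = 1830 kW = 2454 hp.

2450 hp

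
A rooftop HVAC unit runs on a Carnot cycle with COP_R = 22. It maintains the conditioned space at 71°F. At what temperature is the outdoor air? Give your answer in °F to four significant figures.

95.12 °F

COP_R = T_C/(T_H − T_C) gives T_H − T_C = T_C/COP.
With T_C = 294.82 K, T_H = 294.82 × (1 + 1/22) = 308.22 K.
Converting, 308.22 K = 95.12°F.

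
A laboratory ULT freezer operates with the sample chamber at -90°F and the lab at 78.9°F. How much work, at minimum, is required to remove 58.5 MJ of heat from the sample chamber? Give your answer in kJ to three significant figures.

In absolute terms T_C = 205.37 K and T_H = 299.21 K, so ΔT = 93.83 K.
The reversible limit is COP_R = T_C/ΔT = 2.189, so W_min = Q_C/COP = Q_C·ΔT/T_C.
W_min = 58.50 × 93.83/205.37 = 26.73 MJ = 26730 kJ.

26700 kJ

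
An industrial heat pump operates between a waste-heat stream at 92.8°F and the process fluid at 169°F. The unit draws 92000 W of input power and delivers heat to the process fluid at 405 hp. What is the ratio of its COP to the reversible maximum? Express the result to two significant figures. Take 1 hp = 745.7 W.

Converting, Q̇_H = 405.0 hp = 302000 W, so COP_actual = Q̇_H/Ẇ = 302000/92000 = 3.283.
In absolute terms T_C = 306.93 K and T_H = 349.26 K, so ΔT = 42.33 K.
COP_Carnot = T_H/ΔT = 349.26/42.33 = 8.250.
η_II = COP_actual/COP_Carnot = 3.283/8.250 = 0.3979.

0.40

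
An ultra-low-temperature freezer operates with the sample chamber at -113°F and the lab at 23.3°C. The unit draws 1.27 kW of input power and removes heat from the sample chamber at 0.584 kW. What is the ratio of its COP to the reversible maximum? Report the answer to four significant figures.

COP_actual = Q̇_C/Ẇ = 0.5840/1.270 = 0.4598.
In absolute terms T_C = 192.59 K and T_H = 296.45 K, so ΔT = 103.9 K.
COP_Carnot = T_C/ΔT = 192.59/103.9 = 1.854.
η_II = COP_actual/COP_Carnot = 0.4598/1.854 = 0.2480.

0.2480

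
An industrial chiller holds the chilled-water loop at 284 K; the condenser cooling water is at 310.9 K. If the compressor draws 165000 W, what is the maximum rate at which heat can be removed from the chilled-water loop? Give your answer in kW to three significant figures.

The reservoir spacing is ΔT = 310.9 − 284 = 26.90 K.
COP_Carnot = T_C/ΔT = 284.00/26.90 = 10.56.
Q̇_max = COP_Carnot × Ẇ = 10.56 × 165000 W = 1742000 W = 1742 kW.

1740 kW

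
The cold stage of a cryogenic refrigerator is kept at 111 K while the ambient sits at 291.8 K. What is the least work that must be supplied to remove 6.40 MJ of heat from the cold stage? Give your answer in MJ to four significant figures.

10.42 MJ

The reservoir spacing is ΔT = 291.8 − 111 = 180.8 K.
The reversible limit is COP_R = T_C/ΔT = 0.6139, so W_min = Q_C/COP = Q_C·ΔT/T_C.
W_min = 6.400 × 180.8/111.00 = 10.42 MJ.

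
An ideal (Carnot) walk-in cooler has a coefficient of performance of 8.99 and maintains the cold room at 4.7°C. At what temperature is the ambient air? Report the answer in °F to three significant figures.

96.1 °F

COP_R = T_C/(T_H − T_C) gives T_H − T_C = T_C/COP.
With T_C = 277.85 K, T_H = 277.85 × (1 + 1/8.99) = 308.76 K.
Converting, 308.76 K = 96.09°F.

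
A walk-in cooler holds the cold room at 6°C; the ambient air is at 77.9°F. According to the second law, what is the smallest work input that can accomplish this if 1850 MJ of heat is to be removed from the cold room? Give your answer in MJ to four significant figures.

In absolute terms T_C = 279.15 K and T_H = 298.65 K, so ΔT = 19.50 K.
The reversible limit is COP_R = T_C/ΔT = 14.32, so W_min = Q_C/COP = Q_C·ΔT/T_C.
W_min = 1850 × 19.50/279.15 = 129.2 MJ.

129.2 MJ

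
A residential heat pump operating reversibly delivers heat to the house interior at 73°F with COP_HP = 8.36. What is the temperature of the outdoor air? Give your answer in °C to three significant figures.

COP_HP = T_H/(T_H − T_C) gives T_H − T_C = T_H/COP.
With T_H = 295.93 K, T_C = 295.93 × (1 − 1/8.36) = 260.53 K.
Converting, 260.53 K = -12.62°C.

-12.6 °C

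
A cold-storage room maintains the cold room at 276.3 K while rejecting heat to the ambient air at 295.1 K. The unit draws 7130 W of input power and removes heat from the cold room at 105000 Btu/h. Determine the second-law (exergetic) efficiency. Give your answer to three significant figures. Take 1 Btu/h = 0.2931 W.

0.294

Converting, Q̇_C = 105000 Btu/h = 30780 W, so COP_actual = Q̇_C/Ẇ = 30780/7130 = 4.316.
The reservoir spacing is ΔT = 295.1 − 276.3 = 18.80 K.
COP_Carnot = T_C/ΔT = 276.30/18.80 = 14.70.
η_II = COP_actual/COP_Carnot = 4.316/14.70 = 0.2937.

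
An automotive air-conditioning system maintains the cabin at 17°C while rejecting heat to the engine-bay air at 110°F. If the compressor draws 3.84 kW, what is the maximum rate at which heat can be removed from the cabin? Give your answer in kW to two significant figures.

42 kW

In absolute terms T_C = 290.15 K and T_H = 316.48 K, so ΔT = 26.33 K.
COP_Carnot = T_C/ΔT = 290.15/26.33 = 11.02.
Q̇_max = COP_Carnot × Ẇ = 11.02 × 3.840 kW = 42.31 kW.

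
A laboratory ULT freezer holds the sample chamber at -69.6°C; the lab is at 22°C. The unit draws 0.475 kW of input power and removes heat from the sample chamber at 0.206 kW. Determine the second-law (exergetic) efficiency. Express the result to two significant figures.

0.20

COP_actual = Q̇_C/Ẇ = 0.2060/0.4750 = 0.4337.
In absolute terms T_C = 203.55 K and T_H = 295.15 K, so ΔT = 91.60 K.
COP_Carnot = T_C/ΔT = 203.55/91.60 = 2.222.
η_II = COP_actual/COP_Carnot = 0.4337/2.222 = 0.1952.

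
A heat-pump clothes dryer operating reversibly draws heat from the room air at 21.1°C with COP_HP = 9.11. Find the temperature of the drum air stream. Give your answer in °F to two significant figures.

COP_HP = T_H/(T_H − T_C) rearranges to T_H = COP·T_C/(COP − 1).
With T_C = 294.25 K, T_H = 9.11 × 294.25/8.110 = 330.53 K.
Converting, 330.53 K = 135.29°F.

140 °F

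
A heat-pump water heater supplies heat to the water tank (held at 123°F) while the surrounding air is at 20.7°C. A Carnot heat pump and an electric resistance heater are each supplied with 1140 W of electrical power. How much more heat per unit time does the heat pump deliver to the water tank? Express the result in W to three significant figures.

11200 W

In absolute terms T_C = 293.85 K and T_H = 323.71 K, so ΔT = 29.86 K.
COP_Carnot = T_H/ΔT = 323.71/29.86 = 10.84.
The heat pump delivers Q̇_H = COP × Ẇ = 12360 W; the resistance heater delivers Ẇ = 1140 W.
Extra = (COP − 1)·Ẇ = 11220 W.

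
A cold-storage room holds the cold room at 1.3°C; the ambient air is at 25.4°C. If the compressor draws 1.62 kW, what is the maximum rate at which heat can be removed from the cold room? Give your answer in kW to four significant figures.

18.45 kW

In absolute terms T_C = 274.45 K and T_H = 298.55 K, so ΔT = 24.10 K.
COP_Carnot = T_C/ΔT = 274.45/24.10 = 11.39.
Q̇_max = COP_Carnot × Ẇ = 11.39 × 1.620 kW = 18.45 kW.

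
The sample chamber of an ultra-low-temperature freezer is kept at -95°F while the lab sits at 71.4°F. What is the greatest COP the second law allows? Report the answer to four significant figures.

In absolute terms T_C = 202.59 K and T_H = 295.04 K, so ΔT = 92.44 K.
For a reversible cycle, COP_Carnot = T_C/ΔT = 202.59/92.44 = 2.192.

2.192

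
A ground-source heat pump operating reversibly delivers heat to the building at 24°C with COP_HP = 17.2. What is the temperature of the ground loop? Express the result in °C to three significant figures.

COP_HP = T_H/(T_H − T_C) gives T_H − T_C = T_H/COP.
With T_H = 297.15 K, T_C = 297.15 × (1 − 1/17.2) = 279.87 K.
Converting, 279.87 K = 6.72°C.

6.72 °C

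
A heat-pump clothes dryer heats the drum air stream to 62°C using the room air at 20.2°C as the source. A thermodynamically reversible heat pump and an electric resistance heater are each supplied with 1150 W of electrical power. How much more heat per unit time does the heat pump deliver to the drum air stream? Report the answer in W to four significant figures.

8071 W

In absolute terms T_C = 293.35 K and T_H = 335.15 K, so ΔT = 41.80 K.
COP_Carnot = T_H/ΔT = 335.15/41.80 = 8.018.
The heat pump delivers Q̇_H = COP × Ẇ = 9221 W; the resistance heater delivers Ẇ = 1150 W.
Extra = (COP − 1)·Ẇ = 8071 W.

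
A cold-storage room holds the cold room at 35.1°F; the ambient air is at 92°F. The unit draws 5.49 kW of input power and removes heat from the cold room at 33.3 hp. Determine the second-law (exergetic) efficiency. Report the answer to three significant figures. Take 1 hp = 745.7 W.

Converting, Q̇_C = 33.30 hp = 24.83 kW, so COP_actual = Q̇_C/Ẇ = 24.83/5.490 = 4.523.
In absolute terms T_C = 274.87 K and T_H = 306.48 K, so ΔT = 31.61 K.
COP_Carnot = T_C/ΔT = 274.87/31.61 = 8.695.
η_II = COP_actual/COP_Carnot = 4.523/8.695 = 0.5202.

0.520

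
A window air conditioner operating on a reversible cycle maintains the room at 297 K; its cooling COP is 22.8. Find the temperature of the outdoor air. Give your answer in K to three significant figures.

310 K

COP_R = T_C/(T_H − T_C) gives T_H − T_C = T_C/COP.
With T_C = 297.00 K, T_H = 297.00 × (1 + 1/22.8) = 310.03 K.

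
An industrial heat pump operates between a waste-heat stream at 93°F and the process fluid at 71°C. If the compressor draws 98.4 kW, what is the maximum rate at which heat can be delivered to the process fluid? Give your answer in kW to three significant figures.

913 kW

In absolute terms T_C = 307.04 K and T_H = 344.15 K, so ΔT = 37.11 K.
COP_Carnot = T_H/ΔT = 344.15/37.11 = 9.274.
Q̇_max = COP_Carnot × Ẇ = 9.274 × 98.40 kW = 912.5 kW.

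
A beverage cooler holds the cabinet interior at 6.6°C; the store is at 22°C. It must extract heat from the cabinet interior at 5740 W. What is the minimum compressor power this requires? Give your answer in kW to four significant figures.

0.3160 kW

In absolute terms T_C = 279.75 K and T_H = 295.15 K, so ΔT = 15.40 K.
COP_Carnot = T_C/ΔT = 279.75/15.40 = 18.17.
Ẇ_min = Q̇/COP_Carnot = 5740/18.17 = 316.0 W = 0.3160 kW.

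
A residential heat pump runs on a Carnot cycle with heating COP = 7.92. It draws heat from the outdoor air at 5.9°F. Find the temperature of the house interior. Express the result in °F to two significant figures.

COP_HP = T_H/(T_H − T_C) rearranges to T_H = COP·T_C/(COP − 1).
With T_C = 258.65 K, T_H = 7.92 × 258.65/6.920 = 296.03 K.
Converting, 296.03 K = 73.18°F.

73 °F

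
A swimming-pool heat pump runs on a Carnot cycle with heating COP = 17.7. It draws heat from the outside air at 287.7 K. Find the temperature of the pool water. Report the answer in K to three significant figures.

COP_HP = T_H/(T_H − T_C) rearranges to T_H = COP·T_C/(COP − 1).
With T_C = 287.70 K, T_H = 17.7 × 287.70/16.70 = 304.93 K.

305 K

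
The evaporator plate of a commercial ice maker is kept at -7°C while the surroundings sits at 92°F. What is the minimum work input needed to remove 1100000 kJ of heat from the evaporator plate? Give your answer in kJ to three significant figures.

167000 kJ

In absolute terms T_C = 266.15 K and T_H = 306.48 K, so ΔT = 40.33 K.
The reversible limit is COP_R = T_C/ΔT = 6.599, so W_min = Q_C/COP = Q_C·ΔT/T_C.
W_min = 1100000 × 40.33/266.15 = 166700 kJ.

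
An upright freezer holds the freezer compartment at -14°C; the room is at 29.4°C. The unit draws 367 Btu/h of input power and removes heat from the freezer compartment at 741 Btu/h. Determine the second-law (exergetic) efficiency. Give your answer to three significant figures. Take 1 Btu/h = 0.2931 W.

COP_actual = Q̇_C/Ẇ = 741.0/367.0 = 2.019.
In absolute terms T_C = 259.15 K and T_H = 302.55 K, so ΔT = 43.40 K.
COP_Carnot = T_C/ΔT = 259.15/43.40 = 5.971.
η_II = COP_actual/COP_Carnot = 2.019/5.971 = 0.3381.

0.338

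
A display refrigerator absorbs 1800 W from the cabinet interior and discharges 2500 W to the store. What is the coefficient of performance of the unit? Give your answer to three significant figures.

2.57

The first law gives Q̇_H = Q̇_C + Ẇ, so the three rates are Q̇_C = 1800, Q̇_H = 2500, Ẇ = 700.0 W.
COP_R = Q̇_C/Ẇ = 1800/700.0 = 2.571.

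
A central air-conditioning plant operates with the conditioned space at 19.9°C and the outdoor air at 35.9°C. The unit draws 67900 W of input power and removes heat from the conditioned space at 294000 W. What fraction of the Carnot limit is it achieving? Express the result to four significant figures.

COP_actual = Q̇_C/Ẇ = 294000/67900 = 4.330.
In absolute terms T_C = 293.05 K and T_H = 309.05 K, so ΔT = 16.00 K.
COP_Carnot = T_C/ΔT = 293.05/16.00 = 18.32.
η_II = COP_actual/COP_Carnot = 4.330/18.32 = 0.2364.

0.2364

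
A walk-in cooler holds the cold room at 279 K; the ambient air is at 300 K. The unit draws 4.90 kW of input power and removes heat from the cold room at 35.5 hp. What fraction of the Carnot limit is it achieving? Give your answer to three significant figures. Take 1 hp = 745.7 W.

0.407

Converting, Q̇_C = 35.50 hp = 26.47 kW, so COP_actual = Q̇_C/Ẇ = 26.47/4.900 = 5.403.
The reservoir spacing is ΔT = 300 − 279 = 21.00 K.
COP_Carnot = T_C/ΔT = 279.00/21.00 = 13.29.
η_II = COP_actual/COP_Carnot = 5.403/13.29 = 0.4066.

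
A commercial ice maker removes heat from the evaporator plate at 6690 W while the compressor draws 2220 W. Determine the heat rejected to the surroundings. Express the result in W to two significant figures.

8900 W

For a cyclic device the first law requires Q̇_H = Q̇_C + Ẇ.
Q̇_H = Q̇_C + Ẇ = 8910 W.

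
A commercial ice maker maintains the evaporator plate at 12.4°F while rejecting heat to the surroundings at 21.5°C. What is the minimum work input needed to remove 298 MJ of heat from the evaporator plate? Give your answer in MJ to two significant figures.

In absolute terms T_C = 262.26 K and T_H = 294.65 K, so ΔT = 32.39 K.
The reversible limit is COP_R = T_C/ΔT = 8.097, so W_min = Q_C/COP = Q_C·ΔT/T_C.
W_min = 298.0 × 32.39/262.26 = 36.80 MJ.

37 MJ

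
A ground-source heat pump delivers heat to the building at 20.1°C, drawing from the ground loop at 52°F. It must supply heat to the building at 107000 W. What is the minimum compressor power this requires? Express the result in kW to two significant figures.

In absolute terms T_C = 284.26 K and T_H = 293.25 K, so ΔT = 8.989 K.
COP_Carnot = T_H/ΔT = 293.25/8.989 = 32.62.
Ẇ_min = Q̇/COP_Carnot = 107000/32.62 = 3280 W = 3.280 kW.

3.3 kW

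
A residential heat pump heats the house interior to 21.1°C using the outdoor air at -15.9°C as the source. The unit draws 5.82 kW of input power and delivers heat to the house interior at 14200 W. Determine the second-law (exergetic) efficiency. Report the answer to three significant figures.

0.307

Converting, Q̇_H = 14200 W = 14.20 kW, so COP_actual = Q̇_H/Ẇ = 14.20/5.820 = 2.440.
In absolute terms T_C = 257.25 K and T_H = 294.25 K, so ΔT = 37.00 K.
COP_Carnot = T_H/ΔT = 294.25/37.00 = 7.953.
η_II = COP_actual/COP_Carnot = 2.440/7.953 = 0.3068.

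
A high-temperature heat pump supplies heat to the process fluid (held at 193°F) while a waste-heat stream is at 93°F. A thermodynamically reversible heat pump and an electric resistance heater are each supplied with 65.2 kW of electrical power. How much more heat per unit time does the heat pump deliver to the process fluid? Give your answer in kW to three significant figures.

360 kW

In absolute terms T_C = 307.04 K and T_H = 362.59 K, so ΔT = 55.56 K.
COP_Carnot = T_H/ΔT = 362.59/55.56 = 6.527.
The heat pump delivers Q̇_H = COP × Ẇ = 425.5 kW; the resistance heater delivers Ẇ = 65.20 kW.
Extra = (COP − 1)·Ẇ = 360.3 kW.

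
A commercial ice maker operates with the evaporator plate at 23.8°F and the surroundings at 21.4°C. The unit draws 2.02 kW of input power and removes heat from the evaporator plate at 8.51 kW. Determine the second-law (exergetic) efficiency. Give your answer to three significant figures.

COP_actual = Q̇_C/Ẇ = 8.510/2.020 = 4.213.
In absolute terms T_C = 268.59 K and T_H = 294.55 K, so ΔT = 25.96 K.
COP_Carnot = T_C/ΔT = 268.59/25.96 = 10.35.
η_II = COP_actual/COP_Carnot = 4.213/10.35 = 0.4071.

0.407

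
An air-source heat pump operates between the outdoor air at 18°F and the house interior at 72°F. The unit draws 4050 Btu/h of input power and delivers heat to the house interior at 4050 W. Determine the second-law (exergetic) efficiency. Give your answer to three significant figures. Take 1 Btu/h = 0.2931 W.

Converting, Q̇_H = 4050 W = 13820 Btu/h, so COP_actual = Q̇_H/Ẇ = 13820/4050 = 3.412.
In absolute terms T_C = 265.37 K and T_H = 295.37 K, so ΔT = 30.00 K.
COP_Carnot = T_H/ΔT = 295.37/30.00 = 9.846.
η_II = COP_actual/COP_Carnot = 3.412/9.846 = 0.3465.

0.347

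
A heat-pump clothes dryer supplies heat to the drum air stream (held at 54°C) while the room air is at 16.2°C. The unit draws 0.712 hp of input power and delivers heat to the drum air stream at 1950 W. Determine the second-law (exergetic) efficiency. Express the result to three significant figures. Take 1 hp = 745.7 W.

0.424

Converting, Q̇_H = 1950 W = 2.615 hp, so COP_actual = Q̇_H/Ẇ = 2.615/0.7120 = 3.673.
In absolute terms T_C = 289.35 K and T_H = 327.15 K, so ΔT = 37.80 K.
COP_Carnot = T_H/ΔT = 327.15/37.80 = 8.655.
η_II = COP_actual/COP_Carnot = 3.673/8.655 = 0.4244.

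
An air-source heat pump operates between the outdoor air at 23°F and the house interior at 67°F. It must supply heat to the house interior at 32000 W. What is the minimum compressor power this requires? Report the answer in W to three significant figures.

In absolute terms T_C = 268.15 K and T_H = 292.59 K, so ΔT = 24.44 K.
COP_Carnot = T_H/ΔT = 292.59/24.44 = 11.97.
Ẇ_min = Q̇/COP_Carnot = 32000/11.97 = 2673 W.

2670 W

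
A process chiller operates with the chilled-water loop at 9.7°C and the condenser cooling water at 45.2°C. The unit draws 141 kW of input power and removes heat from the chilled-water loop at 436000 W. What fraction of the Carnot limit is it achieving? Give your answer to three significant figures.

0.388

Converting, Q̇_C = 436000 W = 436.0 kW, so COP_actual = Q̇_C/Ẇ = 436.0/141.0 = 3.092.
In absolute terms T_C = 282.85 K and T_H = 318.35 K, so ΔT = 35.50 K.
COP_Carnot = T_C/ΔT = 282.85/35.50 = 7.968.
η_II = COP_actual/COP_Carnot = 3.092/7.968 = 0.3881.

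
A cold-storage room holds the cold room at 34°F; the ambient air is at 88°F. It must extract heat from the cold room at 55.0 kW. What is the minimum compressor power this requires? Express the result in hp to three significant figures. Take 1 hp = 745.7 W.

8.07 hp

In absolute terms T_C = 274.26 K and T_H = 304.26 K, so ΔT = 30.00 K.
COP_Carnot = T_C/ΔT = 274.26/30.00 = 9.142.
Ẇ_min = Q̇/COP_Carnot = 55.00/9.142 = 6.016 kW = 8.068 hp.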